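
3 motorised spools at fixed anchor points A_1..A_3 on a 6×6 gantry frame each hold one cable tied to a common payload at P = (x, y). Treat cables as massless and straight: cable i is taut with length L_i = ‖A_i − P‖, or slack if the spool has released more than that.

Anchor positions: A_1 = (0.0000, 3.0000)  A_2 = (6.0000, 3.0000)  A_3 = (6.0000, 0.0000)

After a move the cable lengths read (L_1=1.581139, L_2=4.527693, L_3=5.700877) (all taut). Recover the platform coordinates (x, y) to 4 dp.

expand ‖A_i−P‖²=L_i² and subtract eq 1 (q_i ≔ ‖A_i‖²−L_i²)
q_1 = 0.0000+9.0000−2.5000 = 6.5000
eq1−eq2 → [-12.0000  0.0000]·P = -18.0000
eq1−eq3 → [-12.0000  6.0000]·P = 3.0000
2×2 solve → P = (1.5000, 3.5000)

(1.5000, 3.5000)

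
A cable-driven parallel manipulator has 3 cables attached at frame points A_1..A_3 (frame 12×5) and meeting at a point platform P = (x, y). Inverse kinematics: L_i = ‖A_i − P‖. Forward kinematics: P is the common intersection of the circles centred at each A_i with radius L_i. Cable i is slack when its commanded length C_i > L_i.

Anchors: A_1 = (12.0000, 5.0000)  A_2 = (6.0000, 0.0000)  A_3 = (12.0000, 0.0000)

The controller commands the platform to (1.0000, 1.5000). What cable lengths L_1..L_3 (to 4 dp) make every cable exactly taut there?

cable 1: Δx=11.0000, Δy=3.5000; L_1 = √(Δx²+Δy²) = 11.5434
cable 2: Δx=5.0000, Δy=-1.5000; L_2 = √(Δx²+Δy²) = 5.2202
cable 3: Δx=11.0000, Δy=-1.5000; L_3 = √(Δx²+Δy²) = 11.1018

(11.5434, 5.2202, 11.1018)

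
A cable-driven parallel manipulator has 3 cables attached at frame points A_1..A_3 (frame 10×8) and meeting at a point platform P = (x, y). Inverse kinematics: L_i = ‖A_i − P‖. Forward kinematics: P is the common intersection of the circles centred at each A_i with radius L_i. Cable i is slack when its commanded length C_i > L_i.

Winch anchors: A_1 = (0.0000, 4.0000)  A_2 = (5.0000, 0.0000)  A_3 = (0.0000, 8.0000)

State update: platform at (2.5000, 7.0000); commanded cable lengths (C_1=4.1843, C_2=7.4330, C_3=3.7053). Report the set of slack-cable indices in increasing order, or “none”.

1, 3

cable 1: √((-2.5000)²+(-3.0000)²)=3.9051, C_1=4.1843: slack
cable 2: √((2.5000)²+(-7.0000)²)=7.4330, C_2=7.4330: taut
cable 3: √((-2.5000)²+(1.0000)²)=2.6926, C_3=3.7053: slack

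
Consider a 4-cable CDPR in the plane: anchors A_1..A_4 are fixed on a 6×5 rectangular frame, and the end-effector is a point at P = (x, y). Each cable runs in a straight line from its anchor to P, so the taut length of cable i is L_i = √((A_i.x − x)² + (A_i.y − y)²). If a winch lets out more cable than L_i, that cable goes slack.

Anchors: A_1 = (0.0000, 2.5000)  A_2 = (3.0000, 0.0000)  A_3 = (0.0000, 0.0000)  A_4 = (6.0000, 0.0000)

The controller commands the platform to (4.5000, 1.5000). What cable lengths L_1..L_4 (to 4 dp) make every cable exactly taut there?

(4.6098, 2.1213, 4.7434, 2.1213)

L_1: Δ = A_1−P = (-4.5000, 1.0000) → ‖Δ‖ = √21.2500 = 4.6098
L_2: Δ = A_2−P = (-1.5000, -1.5000) → ‖Δ‖ = √4.5000 = 2.1213
L_3: Δ = A_3−P = (-4.5000, -1.5000) → ‖Δ‖ = √22.5000 = 4.7434
L_4: Δ = A_4−P = (1.5000, -1.5000) → ‖Δ‖ = √4.5000 = 2.1213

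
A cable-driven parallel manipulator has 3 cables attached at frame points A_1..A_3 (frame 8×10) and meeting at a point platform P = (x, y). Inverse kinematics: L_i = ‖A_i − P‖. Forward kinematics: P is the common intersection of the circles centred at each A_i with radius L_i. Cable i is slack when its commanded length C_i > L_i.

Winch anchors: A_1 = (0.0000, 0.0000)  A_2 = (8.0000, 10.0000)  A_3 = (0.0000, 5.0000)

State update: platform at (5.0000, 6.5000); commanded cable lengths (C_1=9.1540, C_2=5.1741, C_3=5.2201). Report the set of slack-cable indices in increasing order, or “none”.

1, 2

cable 1: √((-5.0000)²+(-6.5000)²)=8.2006, C_1=9.1540: slack
cable 2: √((3.0000)²+(3.5000)²)=4.6098, C_2=5.1741: slack
cable 3: √((-5.0000)²+(-1.5000)²)=5.2202, C_3=5.2201: taut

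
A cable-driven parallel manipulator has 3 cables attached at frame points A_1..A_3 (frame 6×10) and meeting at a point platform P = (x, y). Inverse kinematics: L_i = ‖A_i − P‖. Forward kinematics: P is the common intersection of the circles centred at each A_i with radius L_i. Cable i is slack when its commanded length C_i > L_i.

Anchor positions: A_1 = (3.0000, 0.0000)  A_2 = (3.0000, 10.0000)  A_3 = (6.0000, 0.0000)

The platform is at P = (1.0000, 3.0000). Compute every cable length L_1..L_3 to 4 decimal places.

(3.6056, 7.2801, 5.8310)

cable 1: Δx=2.0000, Δy=-3.0000; L_1 = √(Δx²+Δy²) = 3.6056
cable 2: Δx=2.0000, Δy=7.0000; L_2 = √(Δx²+Δy²) = 7.2801
cable 3: Δx=5.0000, Δy=-3.0000; L_3 = √(Δx²+Δy²) = 5.8310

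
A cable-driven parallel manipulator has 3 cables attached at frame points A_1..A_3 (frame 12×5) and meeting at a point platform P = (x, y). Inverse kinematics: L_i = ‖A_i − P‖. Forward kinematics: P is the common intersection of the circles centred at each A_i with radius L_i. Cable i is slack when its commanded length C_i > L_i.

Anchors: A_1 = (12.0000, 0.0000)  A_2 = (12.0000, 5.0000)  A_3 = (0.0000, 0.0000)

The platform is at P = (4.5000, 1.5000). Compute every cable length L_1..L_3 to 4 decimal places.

L_1 = √((12.0000−4.5000)² + (0.0000−1.5000)²) = 7.6485
L_2 = √((12.0000−4.5000)² + (5.0000−1.5000)²) = 8.2765
L_3 = √((0.0000−4.5000)² + (0.0000−1.5000)²) = 4.7434

(7.6485, 8.2765, 4.7434)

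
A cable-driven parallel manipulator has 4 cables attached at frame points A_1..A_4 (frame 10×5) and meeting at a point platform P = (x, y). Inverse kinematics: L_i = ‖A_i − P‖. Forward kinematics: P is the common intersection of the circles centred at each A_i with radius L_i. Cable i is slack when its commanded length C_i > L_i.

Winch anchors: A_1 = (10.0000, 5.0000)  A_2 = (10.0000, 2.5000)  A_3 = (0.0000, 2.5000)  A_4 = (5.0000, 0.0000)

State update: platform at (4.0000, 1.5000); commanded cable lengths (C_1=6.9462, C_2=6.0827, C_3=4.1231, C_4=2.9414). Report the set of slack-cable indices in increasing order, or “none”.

cable 1: √((6.0000)²+(3.5000)²)=6.9462, C_1=6.9462: taut
cable 2: √((6.0000)²+(1.0000)²)=6.0828, C_2=6.0827: taut
cable 3: √((-4.0000)²+(1.0000)²)=4.1231, C_3=4.1231: taut
cable 4: √((1.0000)²+(-1.5000)²)=1.8028, C_4=2.9414: slack

4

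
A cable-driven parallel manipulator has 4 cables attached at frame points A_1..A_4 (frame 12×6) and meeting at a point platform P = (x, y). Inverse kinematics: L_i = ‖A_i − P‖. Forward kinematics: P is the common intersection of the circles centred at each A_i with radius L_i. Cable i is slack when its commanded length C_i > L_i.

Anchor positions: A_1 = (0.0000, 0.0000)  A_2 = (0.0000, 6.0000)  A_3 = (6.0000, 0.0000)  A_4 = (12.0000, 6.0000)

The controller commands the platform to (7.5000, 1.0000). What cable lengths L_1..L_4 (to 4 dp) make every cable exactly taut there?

(7.5664, 9.0139, 1.8028, 6.7268)

L_1 = √((0.0000−7.5000)² + (0.0000−1.0000)²) = 7.5664
L_2 = √((0.0000−7.5000)² + (6.0000−1.0000)²) = 9.0139
L_3 = √((6.0000−7.5000)² + (0.0000−1.0000)²) = 1.8028
L_4 = √((12.0000−7.5000)² + (6.0000−1.0000)²) = 6.7268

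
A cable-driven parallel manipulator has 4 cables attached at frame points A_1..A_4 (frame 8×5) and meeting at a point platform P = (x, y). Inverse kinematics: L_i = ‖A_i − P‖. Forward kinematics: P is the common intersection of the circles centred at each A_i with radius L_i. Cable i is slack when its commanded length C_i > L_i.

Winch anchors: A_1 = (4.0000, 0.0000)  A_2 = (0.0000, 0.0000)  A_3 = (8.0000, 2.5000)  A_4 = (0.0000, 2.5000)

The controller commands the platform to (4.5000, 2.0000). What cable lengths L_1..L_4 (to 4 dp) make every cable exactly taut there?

(2.0616, 4.9244, 3.5355, 4.5277)

cable 1: Δx=-0.5000, Δy=-2.0000; L_1 = √(Δx²+Δy²) = 2.0616
cable 2: Δx=-4.5000, Δy=-2.0000; L_2 = √(Δx²+Δy²) = 4.9244
cable 3: Δx=3.5000, Δy=0.5000; L_3 = √(Δx²+Δy²) = 3.5355
cable 4: Δx=-4.5000, Δy=0.5000; L_4 = √(Δx²+Δy²) = 4.5277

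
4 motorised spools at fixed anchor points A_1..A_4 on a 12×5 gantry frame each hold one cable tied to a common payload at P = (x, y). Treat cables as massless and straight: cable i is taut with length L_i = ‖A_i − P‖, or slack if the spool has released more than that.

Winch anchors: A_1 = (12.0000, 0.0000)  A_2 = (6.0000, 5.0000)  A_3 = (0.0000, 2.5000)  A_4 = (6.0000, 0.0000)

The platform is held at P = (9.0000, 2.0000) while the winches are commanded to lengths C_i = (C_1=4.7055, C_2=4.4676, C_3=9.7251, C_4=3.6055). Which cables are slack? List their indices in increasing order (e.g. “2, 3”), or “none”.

1, 2, 3

i=1: geometric 3.6056 vs commanded 4.7055 ⇒ slack
i=2: geometric 4.2426 vs commanded 4.4676 ⇒ slack
i=3: geometric 9.0139 vs commanded 9.7251 ⇒ slack
i=4: geometric 3.6056 vs commanded 3.6055 ⇒ taut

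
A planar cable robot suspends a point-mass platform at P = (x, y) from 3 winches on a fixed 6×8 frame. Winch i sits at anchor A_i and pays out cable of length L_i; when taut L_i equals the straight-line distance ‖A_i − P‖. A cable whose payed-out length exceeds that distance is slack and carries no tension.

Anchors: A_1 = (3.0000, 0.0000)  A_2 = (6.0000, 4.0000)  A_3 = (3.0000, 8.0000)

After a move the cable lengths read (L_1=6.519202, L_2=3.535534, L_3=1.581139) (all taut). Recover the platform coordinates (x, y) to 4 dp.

(3.5000, 6.5000)

each cable: (A_i−P)·(A_i−P) = L_i²; let q_i = ‖A_i‖²−L_i²
q_1 = 9.0000+0.0000−42.5000 = -33.5000
row 1: -6.0000x − 8.0000y = -73.0000  (q_2=39.5000)
row 2: 0.0000x − 16.0000y = -104.0000  (q_3=70.5000)
Cramer on rows 1–2 → x = 3.5000, y = 6.5000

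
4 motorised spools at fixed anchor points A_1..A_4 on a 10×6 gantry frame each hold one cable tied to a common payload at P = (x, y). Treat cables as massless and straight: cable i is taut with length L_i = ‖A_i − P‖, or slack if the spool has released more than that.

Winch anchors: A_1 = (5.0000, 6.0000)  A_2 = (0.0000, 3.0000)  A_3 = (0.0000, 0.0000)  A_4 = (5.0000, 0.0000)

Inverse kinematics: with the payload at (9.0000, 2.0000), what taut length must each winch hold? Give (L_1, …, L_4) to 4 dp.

(5.6569, 9.0554, 9.2195, 4.4721)

cable 1: Δx=-4.0000, Δy=4.0000; L_1 = √(Δx²+Δy²) = 5.6569
cable 2: Δx=-9.0000, Δy=1.0000; L_2 = √(Δx²+Δy²) = 9.0554
cable 3: Δx=-9.0000, Δy=-2.0000; L_3 = √(Δx²+Δy²) = 9.2195
cable 4: Δx=-4.0000, Δy=-2.0000; L_4 = √(Δx²+Δy²) = 4.4721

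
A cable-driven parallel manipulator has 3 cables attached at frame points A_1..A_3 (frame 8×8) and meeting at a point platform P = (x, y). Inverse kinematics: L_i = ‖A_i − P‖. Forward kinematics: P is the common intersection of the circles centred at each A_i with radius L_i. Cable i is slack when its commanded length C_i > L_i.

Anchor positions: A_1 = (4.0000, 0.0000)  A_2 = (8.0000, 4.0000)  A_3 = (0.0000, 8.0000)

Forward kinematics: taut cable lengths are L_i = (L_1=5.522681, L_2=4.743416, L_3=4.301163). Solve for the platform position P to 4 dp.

circle eqns → linear via eq_j − eq_1; set c_j = A_j·A_j − L_j²
c_1 = 16.0000+0.0000−30.5000 = -14.5000
-8.0000·x − 8.0000·y = c_1−c_2 = -72.0000
8.0000·x − 16.0000·y = c_1−c_3 = -60.0000
solve first two rows → x=3.5000, y=5.5000

(3.5000, 5.5000)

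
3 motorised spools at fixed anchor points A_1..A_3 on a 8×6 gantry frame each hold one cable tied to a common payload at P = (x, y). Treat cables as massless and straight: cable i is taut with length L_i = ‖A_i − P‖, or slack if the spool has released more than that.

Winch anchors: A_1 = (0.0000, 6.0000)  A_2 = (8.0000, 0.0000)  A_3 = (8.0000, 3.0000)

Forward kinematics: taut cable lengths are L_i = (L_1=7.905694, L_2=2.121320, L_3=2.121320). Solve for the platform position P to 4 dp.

(6.5000, 1.5000)

expand ‖A_i−P‖²=L_i² and subtract eq 1 (k_i ≔ ‖A_i‖²−L_i²)
k_1 = 0.0000+36.0000−62.5000 = -26.5000
eq1−eq2 → [-16.0000  12.0000]·P = -86.0000
eq1−eq3 → [-16.0000  6.0000]·P = -95.0000
2×2 solve → P = (6.5000, 1.5000)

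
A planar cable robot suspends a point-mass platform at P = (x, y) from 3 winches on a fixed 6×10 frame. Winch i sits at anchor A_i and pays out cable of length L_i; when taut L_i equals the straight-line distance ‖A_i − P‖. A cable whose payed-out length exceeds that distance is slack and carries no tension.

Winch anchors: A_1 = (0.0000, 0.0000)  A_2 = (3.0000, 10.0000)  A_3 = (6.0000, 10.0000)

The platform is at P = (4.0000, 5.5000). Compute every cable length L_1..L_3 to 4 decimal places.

L_1 = √((0.0000−4.0000)² + (0.0000−5.5000)²) = 6.8007
L_2 = √((3.0000−4.0000)² + (10.0000−5.5000)²) = 4.6098
L_3 = √((6.0000−4.0000)² + (10.0000−5.5000)²) = 4.9244

(6.8007, 4.6098, 4.9244)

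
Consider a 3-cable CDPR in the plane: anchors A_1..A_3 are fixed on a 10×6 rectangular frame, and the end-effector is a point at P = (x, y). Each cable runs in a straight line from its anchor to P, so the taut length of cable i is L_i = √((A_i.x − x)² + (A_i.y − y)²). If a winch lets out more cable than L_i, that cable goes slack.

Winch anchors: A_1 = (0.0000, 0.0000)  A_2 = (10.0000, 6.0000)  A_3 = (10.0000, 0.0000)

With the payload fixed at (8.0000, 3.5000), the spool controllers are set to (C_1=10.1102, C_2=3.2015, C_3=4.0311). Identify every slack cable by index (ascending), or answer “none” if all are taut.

cable 1: √((-8.0000)²+(-3.5000)²)=8.7321, C_1=10.1102: slack
cable 2: √((2.0000)²+(2.5000)²)=3.2016, C_2=3.2015: taut
cable 3: √((2.0000)²+(-3.5000)²)=4.0311, C_3=4.0311: taut

1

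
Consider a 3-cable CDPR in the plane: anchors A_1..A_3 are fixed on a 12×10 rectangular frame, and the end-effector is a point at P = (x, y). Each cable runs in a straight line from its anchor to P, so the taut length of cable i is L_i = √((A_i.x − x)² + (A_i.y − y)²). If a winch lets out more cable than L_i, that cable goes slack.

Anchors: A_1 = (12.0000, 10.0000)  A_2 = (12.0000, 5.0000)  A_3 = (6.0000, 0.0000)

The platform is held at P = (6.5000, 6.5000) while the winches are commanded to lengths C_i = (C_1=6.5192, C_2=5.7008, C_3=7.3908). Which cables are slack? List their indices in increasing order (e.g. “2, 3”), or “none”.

3

cable 1: L_1 = ‖A_1−P‖ = 6.5192;  C_1 = 6.5192 → taut
cable 2: L_2 = ‖A_2−P‖ = 5.7009;  C_2 = 5.7008 → taut
cable 3: L_3 = ‖A_3−P‖ = 6.5192;  C_3 = 7.3908 → slack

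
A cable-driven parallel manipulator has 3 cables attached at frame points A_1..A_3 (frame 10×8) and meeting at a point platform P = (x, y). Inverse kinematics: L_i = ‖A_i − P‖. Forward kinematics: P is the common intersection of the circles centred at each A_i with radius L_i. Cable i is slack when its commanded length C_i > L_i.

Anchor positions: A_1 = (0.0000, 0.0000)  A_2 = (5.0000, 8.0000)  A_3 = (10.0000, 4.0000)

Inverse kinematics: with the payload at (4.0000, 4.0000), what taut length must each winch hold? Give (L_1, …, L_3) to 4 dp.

(5.6569, 4.1231, 6.0000)

L_1 = √((0.0000−4.0000)² + (0.0000−4.0000)²) = 5.6569
L_2 = √((5.0000−4.0000)² + (8.0000−4.0000)²) = 4.1231
L_3 = √((10.0000−4.0000)² + (4.0000−4.0000)²) = 6.0000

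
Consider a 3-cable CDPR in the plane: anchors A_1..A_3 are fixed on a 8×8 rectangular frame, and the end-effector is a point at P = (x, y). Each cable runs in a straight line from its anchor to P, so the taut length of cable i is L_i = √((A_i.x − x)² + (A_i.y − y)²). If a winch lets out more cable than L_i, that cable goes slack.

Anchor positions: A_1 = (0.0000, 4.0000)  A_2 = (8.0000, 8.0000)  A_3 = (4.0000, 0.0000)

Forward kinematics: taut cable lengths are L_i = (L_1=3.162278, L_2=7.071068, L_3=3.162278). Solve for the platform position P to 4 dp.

each cable: (A_i−P)·(A_i−P) = L_i²; let c_i = ‖A_i‖²−L_i²
c_1 = 0.0000+16.0000−10.0000 = 6.0000
row 1: -16.0000x − 8.0000y = -72.0000  (c_2=78.0000)
row 2: -8.0000x + 8.0000y = 0.0000  (c_3=6.0000)
Cramer on rows 1–2 → x = 3.0000, y = 3.0000

(3.0000, 3.0000)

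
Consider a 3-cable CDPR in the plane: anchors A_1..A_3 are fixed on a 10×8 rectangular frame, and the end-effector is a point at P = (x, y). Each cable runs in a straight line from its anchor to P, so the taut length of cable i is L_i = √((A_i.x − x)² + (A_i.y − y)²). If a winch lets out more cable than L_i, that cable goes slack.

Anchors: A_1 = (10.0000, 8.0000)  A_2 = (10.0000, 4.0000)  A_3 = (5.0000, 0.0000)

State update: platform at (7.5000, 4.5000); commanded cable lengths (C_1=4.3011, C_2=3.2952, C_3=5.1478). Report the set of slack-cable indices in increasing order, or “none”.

i=1: geometric 4.3012 vs commanded 4.3011 ⇒ taut
i=2: geometric 2.5495 vs commanded 3.2952 ⇒ slack
i=3: geometric 5.1478 vs commanded 5.1478 ⇒ taut

2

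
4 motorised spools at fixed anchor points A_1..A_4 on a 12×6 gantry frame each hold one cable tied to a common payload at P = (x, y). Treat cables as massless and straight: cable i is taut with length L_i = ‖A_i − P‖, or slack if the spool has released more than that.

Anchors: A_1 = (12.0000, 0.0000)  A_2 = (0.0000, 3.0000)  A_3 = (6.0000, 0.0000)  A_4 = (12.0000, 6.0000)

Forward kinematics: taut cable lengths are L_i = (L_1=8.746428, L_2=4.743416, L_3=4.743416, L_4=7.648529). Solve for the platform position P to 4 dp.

expand ‖A_i−P‖²=L_i² and subtract eq 1 (q_i ≔ ‖A_i‖²−L_i²)
q_1 = 144.0000+0.0000−76.5000 = 67.5000
eq1−eq2 → [24.0000  -6.0000]·P = 81.0000
eq1−eq3 → [12.0000  0.0000]·P = 54.0000
eq1−eq4 → [0.0000  -12.0000]·P = -54.0000
2×2 solve → P = (4.5000, 4.5000)
check cable 4: ‖A_4−P‖² = 58.5000 ≈ L_4² = 58.5000 ✓

(4.5000, 4.5000)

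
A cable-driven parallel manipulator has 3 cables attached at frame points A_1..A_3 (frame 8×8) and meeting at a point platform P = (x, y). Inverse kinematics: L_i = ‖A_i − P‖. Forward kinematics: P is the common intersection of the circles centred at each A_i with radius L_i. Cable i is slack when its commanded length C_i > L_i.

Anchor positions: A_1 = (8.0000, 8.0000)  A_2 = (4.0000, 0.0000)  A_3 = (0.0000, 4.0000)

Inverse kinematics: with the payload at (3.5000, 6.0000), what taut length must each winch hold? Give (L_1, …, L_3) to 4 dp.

(4.9244, 6.0208, 4.0311)

L_1: Δ = A_1−P = (4.5000, 2.0000) → ‖Δ‖ = √24.2500 = 4.9244
L_2: Δ = A_2−P = (0.5000, -6.0000) → ‖Δ‖ = √36.2500 = 6.0208
L_3: Δ = A_3−P = (-3.5000, -2.0000) → ‖Δ‖ = √16.2500 = 4.0311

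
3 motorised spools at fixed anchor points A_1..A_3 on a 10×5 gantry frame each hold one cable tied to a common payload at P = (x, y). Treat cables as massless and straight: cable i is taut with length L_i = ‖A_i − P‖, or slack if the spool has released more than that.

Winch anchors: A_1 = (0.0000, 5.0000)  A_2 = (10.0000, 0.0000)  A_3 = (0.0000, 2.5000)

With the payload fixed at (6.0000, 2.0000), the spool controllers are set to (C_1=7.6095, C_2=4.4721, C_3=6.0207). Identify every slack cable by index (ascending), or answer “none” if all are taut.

1

cable 1: √((-6.0000)²+(3.0000)²)=6.7082, C_1=7.6095: slack
cable 2: √((4.0000)²+(-2.0000)²)=4.4721, C_2=4.4721: taut
cable 3: √((-6.0000)²+(0.5000)²)=6.0208, C_3=6.0207: taut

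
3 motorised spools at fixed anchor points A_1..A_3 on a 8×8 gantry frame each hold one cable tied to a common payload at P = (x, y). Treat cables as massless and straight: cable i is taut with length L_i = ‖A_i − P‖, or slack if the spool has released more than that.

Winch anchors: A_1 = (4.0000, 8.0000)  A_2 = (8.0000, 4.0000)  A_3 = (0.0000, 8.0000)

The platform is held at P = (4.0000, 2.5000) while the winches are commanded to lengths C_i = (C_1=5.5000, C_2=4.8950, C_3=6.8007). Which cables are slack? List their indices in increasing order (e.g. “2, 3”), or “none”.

2

cable 1: √((0.0000)²+(5.5000)²)=5.5000, C_1=5.5000: taut
cable 2: √((4.0000)²+(1.5000)²)=4.2720, C_2=4.8950: slack
cable 3: √((-4.0000)²+(5.5000)²)=6.8007, C_3=6.8007: taut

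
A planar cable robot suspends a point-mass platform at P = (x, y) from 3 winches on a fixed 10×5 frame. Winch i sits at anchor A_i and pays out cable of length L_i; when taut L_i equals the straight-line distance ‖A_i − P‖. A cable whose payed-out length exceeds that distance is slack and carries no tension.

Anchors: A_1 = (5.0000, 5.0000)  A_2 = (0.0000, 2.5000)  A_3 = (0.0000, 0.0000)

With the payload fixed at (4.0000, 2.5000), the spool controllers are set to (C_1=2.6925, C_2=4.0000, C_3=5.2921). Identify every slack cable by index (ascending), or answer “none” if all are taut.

3

cable 1: √((1.0000)²+(2.5000)²)=2.6926, C_1=2.6925: taut
cable 2: √((-4.0000)²+(0.0000)²)=4.0000, C_2=4.0000: taut
cable 3: √((-4.0000)²+(-2.5000)²)=4.7170, C_3=5.2921: slack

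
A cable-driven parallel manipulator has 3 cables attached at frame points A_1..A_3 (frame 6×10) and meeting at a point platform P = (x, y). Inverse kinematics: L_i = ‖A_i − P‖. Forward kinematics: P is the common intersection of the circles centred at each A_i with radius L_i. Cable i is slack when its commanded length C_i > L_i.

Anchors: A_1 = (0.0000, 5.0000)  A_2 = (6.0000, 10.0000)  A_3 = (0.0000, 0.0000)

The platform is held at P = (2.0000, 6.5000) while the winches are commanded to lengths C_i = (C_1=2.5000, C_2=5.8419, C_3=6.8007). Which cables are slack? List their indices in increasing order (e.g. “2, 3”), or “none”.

cable 1: √((-2.0000)²+(-1.5000)²)=2.5000, C_1=2.5000: taut
cable 2: √((4.0000)²+(3.5000)²)=5.3151, C_2=5.8419: slack
cable 3: √((-2.0000)²+(-6.5000)²)=6.8007, C_3=6.8007: taut

2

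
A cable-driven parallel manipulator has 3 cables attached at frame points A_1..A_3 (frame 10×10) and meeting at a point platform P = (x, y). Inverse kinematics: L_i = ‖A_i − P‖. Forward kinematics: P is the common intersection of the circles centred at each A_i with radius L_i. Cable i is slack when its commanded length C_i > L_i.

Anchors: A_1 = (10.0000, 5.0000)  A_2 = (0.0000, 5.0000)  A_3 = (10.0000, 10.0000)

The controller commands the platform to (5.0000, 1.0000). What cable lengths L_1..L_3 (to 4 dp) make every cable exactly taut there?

L_1: Δ = A_1−P = (5.0000, 4.0000) → ‖Δ‖ = √41.0000 = 6.4031
L_2: Δ = A_2−P = (-5.0000, 4.0000) → ‖Δ‖ = √41.0000 = 6.4031
L_3: Δ = A_3−P = (5.0000, 9.0000) → ‖Δ‖ = √106.0000 = 10.2956

(6.4031, 6.4031, 10.2956)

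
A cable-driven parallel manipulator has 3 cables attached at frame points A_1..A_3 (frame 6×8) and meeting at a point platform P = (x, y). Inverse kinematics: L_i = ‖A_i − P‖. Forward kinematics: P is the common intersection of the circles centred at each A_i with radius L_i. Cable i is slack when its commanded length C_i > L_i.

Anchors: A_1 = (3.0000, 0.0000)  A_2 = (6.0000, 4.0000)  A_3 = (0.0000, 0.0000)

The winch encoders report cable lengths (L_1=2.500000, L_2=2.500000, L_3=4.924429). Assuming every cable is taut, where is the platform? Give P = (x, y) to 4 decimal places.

(4.5000, 2.0000)

each cable: (A_i−P)·(A_i−P) = L_i²; let k_i = ‖A_i‖²−L_i²
k_1 = 9.0000+0.0000−6.2500 = 2.7500
row 1: -6.0000x − 8.0000y = -43.0000  (k_2=45.7500)
row 2: 6.0000x + 0.0000y = 27.0000  (k_3=-24.2500)
Cramer on rows 1–2 → x = 4.5000, y = 2.0000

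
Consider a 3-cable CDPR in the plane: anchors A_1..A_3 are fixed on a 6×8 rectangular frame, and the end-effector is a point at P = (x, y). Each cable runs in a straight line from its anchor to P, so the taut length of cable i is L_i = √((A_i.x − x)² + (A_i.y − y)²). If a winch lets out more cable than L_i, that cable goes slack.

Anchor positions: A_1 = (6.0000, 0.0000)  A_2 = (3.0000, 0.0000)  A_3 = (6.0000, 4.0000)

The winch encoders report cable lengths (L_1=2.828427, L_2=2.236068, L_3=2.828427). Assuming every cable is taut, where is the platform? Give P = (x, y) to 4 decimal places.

circle eqns → linear via eq_j − eq_1; set c_j = A_j·A_j − L_j²
c_1 = 36.0000+0.0000−8.0000 = 28.0000
6.0000·x + 0.0000·y = c_1−c_2 = 24.0000
0.0000·x − 8.0000·y = c_1−c_3 = -16.0000
solve first two rows → x=4.0000, y=2.0000

(4.0000, 2.0000)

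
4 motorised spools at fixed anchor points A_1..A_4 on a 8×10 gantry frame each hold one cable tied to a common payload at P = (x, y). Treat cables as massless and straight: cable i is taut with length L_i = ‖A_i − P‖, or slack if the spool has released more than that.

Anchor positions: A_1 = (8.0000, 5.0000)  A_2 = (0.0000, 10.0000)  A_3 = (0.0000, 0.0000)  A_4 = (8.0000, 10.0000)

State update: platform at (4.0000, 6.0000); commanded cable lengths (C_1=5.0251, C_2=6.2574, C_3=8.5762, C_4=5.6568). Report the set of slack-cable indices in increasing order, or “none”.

1, 2, 3

cable 1: L_1 = ‖A_1−P‖ = 4.1231;  C_1 = 5.0251 → slack
cable 2: L_2 = ‖A_2−P‖ = 5.6569;  C_2 = 6.2574 → slack
cable 3: L_3 = ‖A_3−P‖ = 7.2111;  C_3 = 8.5762 → slack
cable 4: L_4 = ‖A_4−P‖ = 5.6569;  C_4 = 5.6568 → taut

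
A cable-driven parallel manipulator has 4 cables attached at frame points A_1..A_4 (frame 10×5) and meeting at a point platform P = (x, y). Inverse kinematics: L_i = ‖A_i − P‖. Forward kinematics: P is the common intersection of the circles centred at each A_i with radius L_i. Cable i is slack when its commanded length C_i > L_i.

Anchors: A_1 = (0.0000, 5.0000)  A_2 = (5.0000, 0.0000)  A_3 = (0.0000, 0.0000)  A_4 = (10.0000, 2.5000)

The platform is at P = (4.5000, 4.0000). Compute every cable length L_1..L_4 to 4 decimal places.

cable 1: Δx=-4.5000, Δy=1.0000; L_1 = √(Δx²+Δy²) = 4.6098
cable 2: Δx=0.5000, Δy=-4.0000; L_2 = √(Δx²+Δy²) = 4.0311
cable 3: Δx=-4.5000, Δy=-4.0000; L_3 = √(Δx²+Δy²) = 6.0208
cable 4: Δx=5.5000, Δy=-1.5000; L_4 = √(Δx²+Δy²) = 5.7009

(4.6098, 4.0311, 6.0208, 5.7009)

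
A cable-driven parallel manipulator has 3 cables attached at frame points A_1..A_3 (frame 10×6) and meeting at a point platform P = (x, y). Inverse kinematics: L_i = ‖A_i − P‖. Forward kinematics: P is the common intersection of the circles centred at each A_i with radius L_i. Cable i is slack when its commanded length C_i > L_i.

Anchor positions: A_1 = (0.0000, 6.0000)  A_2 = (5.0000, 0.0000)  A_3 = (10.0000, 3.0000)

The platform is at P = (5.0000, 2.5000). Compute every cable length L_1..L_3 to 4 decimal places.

(6.1033, 2.5000, 5.0249)

cable 1: Δx=-5.0000, Δy=3.5000; L_1 = √(Δx²+Δy²) = 6.1033
cable 2: Δx=0.0000, Δy=-2.5000; L_2 = √(Δx²+Δy²) = 2.5000
cable 3: Δx=5.0000, Δy=0.5000; L_3 = √(Δx²+Δy²) = 5.0249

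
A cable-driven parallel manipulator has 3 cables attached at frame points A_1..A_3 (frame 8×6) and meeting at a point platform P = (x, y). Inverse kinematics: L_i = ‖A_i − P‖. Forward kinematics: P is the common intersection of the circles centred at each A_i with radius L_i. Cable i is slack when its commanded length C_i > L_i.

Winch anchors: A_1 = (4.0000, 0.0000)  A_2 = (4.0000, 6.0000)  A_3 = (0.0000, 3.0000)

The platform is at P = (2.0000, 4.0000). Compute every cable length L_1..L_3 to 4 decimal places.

(4.4721, 2.8284, 2.2361)

L_1 = √((4.0000−2.0000)² + (0.0000−4.0000)²) = 4.4721
L_2 = √((4.0000−2.0000)² + (6.0000−4.0000)²) = 2.8284
L_3 = √((0.0000−2.0000)² + (3.0000−4.0000)²) = 2.2361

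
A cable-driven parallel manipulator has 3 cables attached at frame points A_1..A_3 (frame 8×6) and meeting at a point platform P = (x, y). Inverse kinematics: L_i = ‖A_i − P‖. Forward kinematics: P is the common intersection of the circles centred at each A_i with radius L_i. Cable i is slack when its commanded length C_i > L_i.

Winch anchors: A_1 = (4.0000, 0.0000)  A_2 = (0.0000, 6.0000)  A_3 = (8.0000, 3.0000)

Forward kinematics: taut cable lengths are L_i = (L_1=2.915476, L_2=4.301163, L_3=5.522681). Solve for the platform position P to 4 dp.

(2.5000, 2.5000)

circle eqns → linear via eq_j − eq_1; set c_j = A_j·A_j − L_j²
c_1 = 16.0000+0.0000−8.5000 = 7.5000
8.0000·x − 12.0000·y = c_1−c_2 = -10.0000
-8.0000·x − 6.0000·y = c_1−c_3 = -35.0000
solve first two rows → x=2.5000, y=2.5000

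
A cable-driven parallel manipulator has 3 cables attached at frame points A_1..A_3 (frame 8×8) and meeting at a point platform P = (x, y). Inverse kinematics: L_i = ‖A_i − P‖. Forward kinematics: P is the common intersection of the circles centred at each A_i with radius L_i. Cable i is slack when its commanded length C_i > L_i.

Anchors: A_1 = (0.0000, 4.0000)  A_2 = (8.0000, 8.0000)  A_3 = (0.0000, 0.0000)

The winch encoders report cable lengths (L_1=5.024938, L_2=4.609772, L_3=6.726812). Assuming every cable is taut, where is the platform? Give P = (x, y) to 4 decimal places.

(5.0000, 4.5000)

circle eqns → linear via eq_j − eq_1; set k_j = A_j·A_j − L_j²
k_1 = 0.0000+16.0000−25.2500 = -9.2500
-16.0000·x − 8.0000·y = k_1−k_2 = -116.0000
0.0000·x + 8.0000·y = k_1−k_3 = 36.0000
solve first two rows → x=5.0000, y=4.5000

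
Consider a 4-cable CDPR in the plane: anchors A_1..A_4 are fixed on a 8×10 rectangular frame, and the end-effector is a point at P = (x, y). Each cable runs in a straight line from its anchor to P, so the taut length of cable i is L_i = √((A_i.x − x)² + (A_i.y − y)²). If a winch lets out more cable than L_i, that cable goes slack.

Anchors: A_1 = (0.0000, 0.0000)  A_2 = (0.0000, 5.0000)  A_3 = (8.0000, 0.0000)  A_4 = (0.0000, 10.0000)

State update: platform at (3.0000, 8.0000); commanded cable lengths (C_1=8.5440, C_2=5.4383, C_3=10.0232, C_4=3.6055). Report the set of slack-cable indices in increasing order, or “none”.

2, 3

cable 1: √((-3.0000)²+(-8.0000)²)=8.5440, C_1=8.5440: taut
cable 2: √((-3.0000)²+(-3.0000)²)=4.2426, C_2=5.4383: slack
cable 3: √((5.0000)²+(-8.0000)²)=9.4340, C_3=10.0232: slack
cable 4: √((-3.0000)²+(2.0000)²)=3.6056, C_4=3.6055: taut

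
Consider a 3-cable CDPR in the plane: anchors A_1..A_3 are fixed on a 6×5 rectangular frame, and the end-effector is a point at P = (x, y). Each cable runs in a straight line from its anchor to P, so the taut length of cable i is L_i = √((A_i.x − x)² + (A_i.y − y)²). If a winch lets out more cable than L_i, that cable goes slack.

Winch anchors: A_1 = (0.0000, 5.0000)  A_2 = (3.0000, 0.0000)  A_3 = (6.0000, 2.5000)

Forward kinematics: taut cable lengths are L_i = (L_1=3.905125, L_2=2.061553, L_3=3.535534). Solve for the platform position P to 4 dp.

each cable: (A_i−P)·(A_i−P) = L_i²; let k_i = ‖A_i‖²−L_i²
k_1 = 0.0000+25.0000−15.2500 = 9.7500
row 1: -6.0000x + 10.0000y = 5.0000  (k_2=4.7500)
row 2: -12.0000x + 5.0000y = -20.0000  (k_3=29.7500)
Cramer on rows 1–2 → x = 2.5000, y = 2.0000

(2.5000, 2.0000)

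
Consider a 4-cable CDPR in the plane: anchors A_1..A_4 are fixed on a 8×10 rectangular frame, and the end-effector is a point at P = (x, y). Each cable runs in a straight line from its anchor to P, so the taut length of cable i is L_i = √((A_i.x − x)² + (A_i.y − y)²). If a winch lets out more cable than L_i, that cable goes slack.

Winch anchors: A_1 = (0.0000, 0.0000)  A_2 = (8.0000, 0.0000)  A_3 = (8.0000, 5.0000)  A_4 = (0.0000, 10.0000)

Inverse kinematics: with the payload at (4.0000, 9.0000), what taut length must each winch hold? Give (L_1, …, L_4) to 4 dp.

cable 1: Δx=-4.0000, Δy=-9.0000; L_1 = √(Δx²+Δy²) = 9.8489
cable 2: Δx=4.0000, Δy=-9.0000; L_2 = √(Δx²+Δy²) = 9.8489
cable 3: Δx=4.0000, Δy=-4.0000; L_3 = √(Δx²+Δy²) = 5.6569
cable 4: Δx=-4.0000, Δy=1.0000; L_4 = √(Δx²+Δy²) = 4.1231

(9.8489, 9.8489, 5.6569, 4.1231)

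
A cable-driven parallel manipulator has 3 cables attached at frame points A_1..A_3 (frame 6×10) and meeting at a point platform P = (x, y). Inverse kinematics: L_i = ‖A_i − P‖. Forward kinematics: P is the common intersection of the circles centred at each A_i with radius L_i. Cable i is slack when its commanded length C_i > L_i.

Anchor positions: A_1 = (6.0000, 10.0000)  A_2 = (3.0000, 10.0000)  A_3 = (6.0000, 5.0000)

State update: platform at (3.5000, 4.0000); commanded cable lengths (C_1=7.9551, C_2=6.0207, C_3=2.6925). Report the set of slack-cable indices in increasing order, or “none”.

1

cable 1: L_1 = ‖A_1−P‖ = 6.5000;  C_1 = 7.9551 → slack
cable 2: L_2 = ‖A_2−P‖ = 6.0208;  C_2 = 6.0207 → taut
cable 3: L_3 = ‖A_3−P‖ = 2.6926;  C_3 = 2.6925 → taut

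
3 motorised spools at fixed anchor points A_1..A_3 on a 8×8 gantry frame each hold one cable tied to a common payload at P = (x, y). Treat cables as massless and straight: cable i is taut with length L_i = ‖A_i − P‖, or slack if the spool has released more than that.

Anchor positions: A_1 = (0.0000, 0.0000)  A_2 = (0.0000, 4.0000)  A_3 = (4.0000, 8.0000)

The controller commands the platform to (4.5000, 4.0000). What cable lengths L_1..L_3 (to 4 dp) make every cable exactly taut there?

(6.0208, 4.5000, 4.0311)

cable 1: Δx=-4.5000, Δy=-4.0000; L_1 = √(Δx²+Δy²) = 6.0208
cable 2: Δx=-4.5000, Δy=0.0000; L_2 = √(Δx²+Δy²) = 4.5000
cable 3: Δx=-0.5000, Δy=4.0000; L_3 = √(Δx²+Δy²) = 4.0311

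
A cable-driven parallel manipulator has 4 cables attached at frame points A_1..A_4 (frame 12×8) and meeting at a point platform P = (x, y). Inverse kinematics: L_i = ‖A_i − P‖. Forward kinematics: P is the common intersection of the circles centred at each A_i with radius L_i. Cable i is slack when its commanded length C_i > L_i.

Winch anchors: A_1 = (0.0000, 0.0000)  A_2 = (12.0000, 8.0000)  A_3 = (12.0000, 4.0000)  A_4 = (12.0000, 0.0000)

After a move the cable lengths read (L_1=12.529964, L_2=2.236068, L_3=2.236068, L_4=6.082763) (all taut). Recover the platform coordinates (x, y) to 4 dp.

circle eqns → linear via eq_j − eq_1; set k_j = A_j·A_j − L_j²
k_1 = 0.0000+0.0000−157.0000 = -157.0000
-24.0000·x − 16.0000·y = k_1−k_2 = -360.0000
-24.0000·x − 8.0000·y = k_1−k_3 = -312.0000
-24.0000·x + 0.0000·y = k_1−k_4 = -264.0000
solve first two rows → x=11.0000, y=6.0000
check cable 4: ‖A_4−P‖² = 37.0000 ≈ L_4² = 37.0000 ✓

(11.0000, 6.0000)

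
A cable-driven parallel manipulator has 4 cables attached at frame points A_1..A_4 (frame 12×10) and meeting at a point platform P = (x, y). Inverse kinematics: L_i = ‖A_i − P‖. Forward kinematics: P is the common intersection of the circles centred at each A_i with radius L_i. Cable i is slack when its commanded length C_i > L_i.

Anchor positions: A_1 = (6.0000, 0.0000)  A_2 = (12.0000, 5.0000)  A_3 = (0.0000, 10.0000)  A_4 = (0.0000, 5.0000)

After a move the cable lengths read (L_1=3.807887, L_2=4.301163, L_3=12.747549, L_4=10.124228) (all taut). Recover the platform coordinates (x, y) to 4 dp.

each cable: (A_i−P)·(A_i−P) = L_i²; let q_i = ‖A_i‖²−L_i²
q_1 = 36.0000+0.0000−14.5000 = 21.5000
row 1: -12.0000x − 10.0000y = -129.0000  (q_2=150.5000)
row 2: 12.0000x − 20.0000y = 84.0000  (q_3=-62.5000)
row 3: 12.0000x − 10.0000y = 99.0000  (q_4=-77.5000)
Cramer on rows 1–2 → x = 9.5000, y = 1.5000
check cable 4: ‖A_4−P‖² = 102.5000 ≈ L_4² = 102.5000 ✓

(9.5000, 1.5000)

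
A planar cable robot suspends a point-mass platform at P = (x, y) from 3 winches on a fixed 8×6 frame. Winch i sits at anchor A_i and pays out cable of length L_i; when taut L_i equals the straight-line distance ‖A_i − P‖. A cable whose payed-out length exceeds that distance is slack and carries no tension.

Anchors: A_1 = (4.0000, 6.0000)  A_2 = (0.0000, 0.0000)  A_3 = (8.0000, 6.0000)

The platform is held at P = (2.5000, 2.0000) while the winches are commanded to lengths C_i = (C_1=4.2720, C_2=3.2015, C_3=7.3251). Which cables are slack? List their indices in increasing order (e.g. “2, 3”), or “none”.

cable 1: L_1 = ‖A_1−P‖ = 4.2720;  C_1 = 4.2720 → taut
cable 2: L_2 = ‖A_2−P‖ = 3.2016;  C_2 = 3.2015 → taut
cable 3: L_3 = ‖A_3−P‖ = 6.8007;  C_3 = 7.3251 → slack

3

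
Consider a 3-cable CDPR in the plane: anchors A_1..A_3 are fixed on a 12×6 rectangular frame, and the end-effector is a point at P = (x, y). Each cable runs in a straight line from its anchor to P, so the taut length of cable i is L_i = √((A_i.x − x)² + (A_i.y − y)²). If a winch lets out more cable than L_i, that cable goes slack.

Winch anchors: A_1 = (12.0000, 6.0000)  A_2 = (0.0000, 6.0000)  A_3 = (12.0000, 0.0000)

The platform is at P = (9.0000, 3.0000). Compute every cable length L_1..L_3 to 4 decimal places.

(4.2426, 9.4868, 4.2426)

L_1: Δ = A_1−P = (3.0000, 3.0000) → ‖Δ‖ = √18.0000 = 4.2426
L_2: Δ = A_2−P = (-9.0000, 3.0000) → ‖Δ‖ = √90.0000 = 9.4868
L_3: Δ = A_3−P = (3.0000, -3.0000) → ‖Δ‖ = √18.0000 = 4.2426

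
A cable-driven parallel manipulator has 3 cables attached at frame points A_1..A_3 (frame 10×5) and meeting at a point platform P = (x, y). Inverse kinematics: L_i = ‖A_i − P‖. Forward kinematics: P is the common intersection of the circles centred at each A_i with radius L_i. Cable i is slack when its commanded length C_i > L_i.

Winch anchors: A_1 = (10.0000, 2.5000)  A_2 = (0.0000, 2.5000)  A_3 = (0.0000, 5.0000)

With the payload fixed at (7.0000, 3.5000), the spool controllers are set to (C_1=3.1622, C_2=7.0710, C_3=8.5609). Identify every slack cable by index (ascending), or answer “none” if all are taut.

cable 1: √((3.0000)²+(-1.0000)²)=3.1623, C_1=3.1622: taut
cable 2: √((-7.0000)²+(-1.0000)²)=7.0711, C_2=7.0710: taut
cable 3: √((-7.0000)²+(1.5000)²)=7.1589, C_3=8.5609: slack

3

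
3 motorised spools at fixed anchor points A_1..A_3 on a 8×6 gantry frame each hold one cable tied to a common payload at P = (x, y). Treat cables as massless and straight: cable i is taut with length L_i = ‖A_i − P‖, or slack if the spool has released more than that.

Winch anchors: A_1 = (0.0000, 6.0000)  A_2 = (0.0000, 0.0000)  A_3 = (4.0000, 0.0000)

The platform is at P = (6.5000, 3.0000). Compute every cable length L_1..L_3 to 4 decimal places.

(7.1589, 7.1589, 3.9051)

L_1 = √((0.0000−6.5000)² + (6.0000−3.0000)²) = 7.1589
L_2 = √((0.0000−6.5000)² + (0.0000−3.0000)²) = 7.1589
L_3 = √((4.0000−6.5000)² + (0.0000−3.0000)²) = 3.9051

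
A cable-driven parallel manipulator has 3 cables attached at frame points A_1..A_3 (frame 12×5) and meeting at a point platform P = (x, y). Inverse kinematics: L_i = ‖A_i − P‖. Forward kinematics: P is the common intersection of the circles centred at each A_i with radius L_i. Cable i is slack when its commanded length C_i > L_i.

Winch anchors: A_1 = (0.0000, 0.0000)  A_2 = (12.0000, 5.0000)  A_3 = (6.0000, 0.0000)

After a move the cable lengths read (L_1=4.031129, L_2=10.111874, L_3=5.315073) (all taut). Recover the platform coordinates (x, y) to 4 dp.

expand ‖A_i−P‖²=L_i² and subtract eq 1 (k_i ≔ ‖A_i‖²−L_i²)
k_1 = 0.0000+0.0000−16.2500 = -16.2500
eq1−eq2 → [-24.0000  -10.0000]·P = -83.0000
eq1−eq3 → [-12.0000  0.0000]·P = -24.0000
2×2 solve → P = (2.0000, 3.5000)

(2.0000, 3.5000)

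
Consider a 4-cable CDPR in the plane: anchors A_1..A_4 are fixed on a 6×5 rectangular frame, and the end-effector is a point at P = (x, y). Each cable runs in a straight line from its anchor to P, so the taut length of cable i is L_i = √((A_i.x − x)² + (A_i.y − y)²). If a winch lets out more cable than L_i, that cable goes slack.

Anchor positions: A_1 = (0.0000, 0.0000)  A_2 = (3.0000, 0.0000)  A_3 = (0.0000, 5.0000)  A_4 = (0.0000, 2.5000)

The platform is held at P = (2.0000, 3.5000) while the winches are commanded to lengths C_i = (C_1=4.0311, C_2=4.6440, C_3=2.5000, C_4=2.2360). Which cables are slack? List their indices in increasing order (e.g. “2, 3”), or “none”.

2

i=1: geometric 4.0311 vs commanded 4.0311 ⇒ taut
i=2: geometric 3.6401 vs commanded 4.6440 ⇒ slack
i=3: geometric 2.5000 vs commanded 2.5000 ⇒ taut
i=4: geometric 2.2361 vs commanded 2.2360 ⇒ taut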